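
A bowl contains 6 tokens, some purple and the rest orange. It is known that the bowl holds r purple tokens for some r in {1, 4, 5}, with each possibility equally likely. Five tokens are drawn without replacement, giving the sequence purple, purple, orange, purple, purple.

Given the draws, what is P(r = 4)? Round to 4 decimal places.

For each hypothesis, P(data | H) works out to: P(data | r = 1) = (1/6)(0/5) = 0; P(data | r = 4) = (4/6)(3/5)(2/4)(2/3)(1/2) = 1/15; P(data | r = 5) = (5/6)(4/5)(1/4)(3/3)(2/2) = 1/6.
Multiplying each by its prior: 1/3 · 0 = 0, 1/3 · 1/15 = 1/45, 1/3 · 1/6 = 1/18; summing to 7/90.
Therefore the posterior P(r = 4 | data) = (1/45) / (7/90) = 2/7.

0.2857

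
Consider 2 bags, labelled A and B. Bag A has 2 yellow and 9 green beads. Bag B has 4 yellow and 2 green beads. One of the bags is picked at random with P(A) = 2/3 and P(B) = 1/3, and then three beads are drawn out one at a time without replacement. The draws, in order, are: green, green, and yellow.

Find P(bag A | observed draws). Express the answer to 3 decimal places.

0.814

For each hypothesis, P(data | H) works out to: P(data | bag A) = (9/11)(8/10)(2/9) = 8/55; P(data | bag B) = (2/6)(1/5)(4/4) = 1/15.
Weighting by the prior gives 2/3 · 8/55 = 16/165, 1/3 · 1/15 = 1/45; summing to 59/495.
Therefore the posterior P(bag A | data) = (16/165) / (59/495) = 48/59.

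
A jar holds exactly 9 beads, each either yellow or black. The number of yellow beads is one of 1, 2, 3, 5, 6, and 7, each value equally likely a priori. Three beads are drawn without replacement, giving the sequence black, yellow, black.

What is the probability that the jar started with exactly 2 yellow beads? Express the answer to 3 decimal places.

Compute the likelihood of the observed sequence for each case: P(data | r = 1) = (8/9)(1/8)(7/7) = 1/9; P(data | r = 2) = (7/9)(2/8)(6/7) = 1/6; P(data | r = 3) = (6/9)(3/8)(5/7) = 5/28; P(data | r = 5) = (4/9)(5/8)(3/7) = 5/42; P(data | r = 6) = (3/9)(6/8)(2/7) = 1/14; P(data | r = 7) = (2/9)(7/8)(1/7) = 1/36.
The prior-weighted likelihoods are 1/6 · 1/9 = 1/54, 1/6 · 1/6 = 1/36, 1/6 · 5/28 = 5/168, 1/6 · 5/42 = 5/252, 1/6 · 1/14 = 1/84, 1/6 · 1/36 = 1/216; these sum to 85/756.
Therefore the posterior P(r = 2 | data) = (1/36) / (85/756) = 21/85.

0.247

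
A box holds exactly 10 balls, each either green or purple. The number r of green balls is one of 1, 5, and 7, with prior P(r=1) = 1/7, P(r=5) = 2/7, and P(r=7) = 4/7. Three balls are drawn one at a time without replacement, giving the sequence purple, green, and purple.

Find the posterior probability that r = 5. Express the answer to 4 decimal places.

0.4545

For each hypothesis, P(data | H) works out to: P(data | r = 1) = (9/10)(1/9)(8/8) = 1/10; P(data | r = 5) = (5/10)(5/9)(4/8) = 5/36; P(data | r = 7) = (3/10)(7/9)(2/8) = 7/120.
The prior-weighted likelihoods are 1/7 · 1/10 = 1/70, 2/7 · 5/36 = 5/126, 4/7 · 7/120 = 1/30; with total 11/126.
Hence P(r = 5 | data) = (5/126) / (11/126) = 5/11.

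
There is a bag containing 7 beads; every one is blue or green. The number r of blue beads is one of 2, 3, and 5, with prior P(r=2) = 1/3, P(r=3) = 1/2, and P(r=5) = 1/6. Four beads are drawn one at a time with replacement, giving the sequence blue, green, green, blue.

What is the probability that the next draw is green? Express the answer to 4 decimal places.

The likelihood of the observed sequence under each hypothesis: P(data | r = 2) = (2/7)(5/7)(5/7)(2/7) = 0.041649; P(data | r = 3) = (3/7)(4/7)(4/7)(3/7) = 0.059975; P(data | r = 5) = (5/7)(2/7)(2/7)(5/7) = 0.041649.
Multiplying each by its prior: 1/3 · 0.041649 = 0.013883, 1/2 · 0.059975 = 0.029988, 1/6 · 0.041649 = 0.0069416; these sum to 0.050812.
The posterior is then P(r = 2 | data) = 0.27322, P(r = 3 | data) = 0.59016, P(r = 5 | data) = 0.13661.
So P(green next | data) = Σ P(green next | H) P(H | data) = (5/7)(0.27322) + (4/7)(0.59016) + (2/7)(0.13661) = 0.57143.

0.5714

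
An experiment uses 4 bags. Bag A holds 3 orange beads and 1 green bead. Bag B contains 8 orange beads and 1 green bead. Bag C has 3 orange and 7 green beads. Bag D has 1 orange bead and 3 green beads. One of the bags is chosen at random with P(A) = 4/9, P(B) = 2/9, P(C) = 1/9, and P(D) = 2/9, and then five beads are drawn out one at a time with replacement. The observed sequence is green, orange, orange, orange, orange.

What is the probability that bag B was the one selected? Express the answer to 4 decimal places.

0.2973

Under each hypothesis, the probability of the observed sequence is: P(data | bag A) = (1/4)(3/4)(3/4)(3/4)(3/4) = 0.079102; P(data | bag B) = (1/9)(8/9)(8/9)(8/9)(8/9) = 0.069366; P(data | bag C) = (7/10)(3/10)(3/10)(3/10)(3/10) = 0.00567; P(data | bag D) = (3/4)(1/4)(1/4)(1/4)(1/4) = 0.0029297.
The prior-weighted likelihoods are 4/9 · 0.079102 = 0.035156, 2/9 · 0.069366 = 0.015415, 1/9 · 0.00567 = 0.00063, 2/9 · 0.0029297 = 0.00065104; these sum to 0.051852.
Therefore the posterior P(bag B | data) = (0.015415) / (0.051852) = 0.29728.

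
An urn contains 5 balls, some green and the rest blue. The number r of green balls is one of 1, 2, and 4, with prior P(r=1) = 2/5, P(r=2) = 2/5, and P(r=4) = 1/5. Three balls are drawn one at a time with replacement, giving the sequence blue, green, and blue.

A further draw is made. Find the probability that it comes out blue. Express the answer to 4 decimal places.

0.6667

The likelihood of the observed sequence under each hypothesis: P(data | r = 1) = (4/5)(1/5)(4/5) = 16/125; P(data | r = 2) = (3/5)(2/5)(3/5) = 18/125; P(data | r = 4) = (1/5)(4/5)(1/5) = 4/125.
Weighting by the prior gives 2/5 · 16/125 = 32/625, 2/5 · 18/125 = 36/625, 1/5 · 4/125 = 4/625; with total 72/625.
Normalising, the posterior is P(r = 1 | data) = 4/9, P(r = 2 | data) = 1/2, P(r = 4 | data) = 1/18.
The predictive probability is P(blue next | data) = (4/5)(4/9) + (3/5)(1/2) + (1/5)(1/18) = 2/3.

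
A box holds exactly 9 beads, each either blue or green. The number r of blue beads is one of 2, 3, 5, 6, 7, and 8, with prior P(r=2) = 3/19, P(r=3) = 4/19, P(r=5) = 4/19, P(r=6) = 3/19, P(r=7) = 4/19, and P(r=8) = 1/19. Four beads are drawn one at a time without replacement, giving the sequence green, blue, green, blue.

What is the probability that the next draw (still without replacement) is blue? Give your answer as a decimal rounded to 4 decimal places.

0.5299

Under each hypothesis, the probability of the observed sequence is: P(data | r = 2) = (7/9)(2/8)(6/7)(1/6) = 0.027778; P(data | r = 3) = (6/9)(3/8)(5/7)(2/6) = 0.059524; P(data | r = 5) = (4/9)(5/8)(3/7)(4/6) = 0.079365; P(data | r = 6) = (3/9)(6/8)(2/7)(5/6) = 0.059524; P(data | r = 7) = (2/9)(7/8)(1/7)(6/6) = 0.027778; P(data | r = 8) = (1/9)(8/8)(0/7) = 0.
The prior-weighted likelihoods are 3/19 · 0.027778 = 0.004386, 4/19 · 0.059524 = 0.012531, 4/19 · 0.079365 = 0.016708, 3/19 · 0.059524 = 0.0093985, 4/19 · 0.027778 = 0.005848, 1/19 · 0 = 0; these sum to 0.048872.
The posterior is then P(r = 2 | data) = 0.089744, P(r = 3 | data) = 0.25641, P(r = 5 | data) = 0.34188, P(r = 6 | data) = 0.19231, P(r = 7 | data) = 0.11966, P(r = 8 | data) = 0.
The predictive probability is P(blue next | data) = (0)(0.089744) + (1/5)(0.25641) + (3/5)(0.34188) + (4/5)(0.19231) + (1)(0.11966) = 0.52991.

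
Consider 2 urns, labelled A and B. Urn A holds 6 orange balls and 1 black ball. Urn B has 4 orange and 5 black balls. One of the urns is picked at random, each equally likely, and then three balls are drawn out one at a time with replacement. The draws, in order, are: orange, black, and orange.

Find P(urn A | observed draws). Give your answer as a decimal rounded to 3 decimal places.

The likelihood of the observed sequence under each hypothesis: P(data | urn A) = (6/7)(1/7)(6/7) = 0.10496; P(data | urn B) = (4/9)(5/9)(4/9) = 0.10974.
Multiplying each by its prior: 1/2 · 0.10496 = 0.052478, 1/2 · 0.10974 = 0.05487; with total 0.10735.
So P(urn A | data) = (0.052478) / (0.10735) = 0.48886.

0.489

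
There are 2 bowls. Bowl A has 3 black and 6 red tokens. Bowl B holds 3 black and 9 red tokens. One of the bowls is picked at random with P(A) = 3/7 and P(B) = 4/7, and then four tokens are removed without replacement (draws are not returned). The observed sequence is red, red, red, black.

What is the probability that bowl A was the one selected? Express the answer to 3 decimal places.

0.412

For each hypothesis, P(data | H) works out to: P(data | bowl A) = (6/9)(5/8)(4/7)(3/6) = 0.11905; P(data | bowl B) = (9/12)(8/11)(7/10)(3/9) = 0.12727.
The prior-weighted likelihoods are 3/7 · 0.11905 = 0.05102, 4/7 · 0.12727 = 0.072727; these sum to 0.12375.
Hence P(bowl A | data) = (0.05102) / (0.12375) = 0.41229.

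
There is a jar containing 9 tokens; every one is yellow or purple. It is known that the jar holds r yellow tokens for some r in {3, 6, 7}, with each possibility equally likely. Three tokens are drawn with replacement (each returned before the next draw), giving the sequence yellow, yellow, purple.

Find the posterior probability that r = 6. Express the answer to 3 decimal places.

0.415

Under each hypothesis, the probability of the observed sequence is: P(data | r = 3) = (3/9)(3/9)(6/9) = 0.074074; P(data | r = 6) = (6/9)(6/9)(3/9) = 0.14815; P(data | r = 7) = (7/9)(7/9)(2/9) = 0.13443.
Weighting by the prior gives 1/3 · 0.074074 = 0.024691, 1/3 · 0.14815 = 0.049383, 1/3 · 0.13443 = 0.04481; with total 0.11888.
By Bayes' rule, P(r = 6 | data) = (0.049383) / (0.11888) = 0.41538.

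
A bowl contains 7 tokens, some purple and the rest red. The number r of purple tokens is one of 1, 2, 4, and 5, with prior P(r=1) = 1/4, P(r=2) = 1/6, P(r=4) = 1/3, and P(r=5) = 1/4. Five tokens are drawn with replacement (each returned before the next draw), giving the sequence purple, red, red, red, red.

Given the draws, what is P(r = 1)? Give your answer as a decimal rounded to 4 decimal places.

0.4907

Under each hypothesis, the probability of the observed sequence is: P(data | r = 1) = (1/7)(6/7)(6/7)(6/7)(6/7) = 0.077111; P(data | r = 2) = (2/7)(5/7)(5/7)(5/7)(5/7) = 0.074374; P(data | r = 4) = (4/7)(3/7)(3/7)(3/7)(3/7) = 0.019278; P(data | r = 5) = (5/7)(2/7)(2/7)(2/7)(2/7) = 0.0047599.
The prior-weighted likelihoods are 1/4 · 0.077111 = 0.019278, 1/6 · 0.074374 = 0.012396, 1/3 · 0.019278 = 0.0064259, 1/4 · 0.0047599 = 0.00119; with total 0.039289.
Hence P(r = 1 | data) = (0.019278) / (0.039289) = 0.49066.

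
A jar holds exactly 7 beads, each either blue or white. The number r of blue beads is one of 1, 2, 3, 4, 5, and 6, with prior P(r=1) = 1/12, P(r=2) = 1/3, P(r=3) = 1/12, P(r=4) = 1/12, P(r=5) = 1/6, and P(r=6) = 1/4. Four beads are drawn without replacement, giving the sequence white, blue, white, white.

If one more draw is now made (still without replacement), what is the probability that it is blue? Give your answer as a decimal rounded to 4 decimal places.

Compute the likelihood of the observed sequence for each case: P(data | r = 1) = (6/7)(1/6)(5/5)(4/4) = 1/7; P(data | r = 2) = (5/7)(2/6)(4/5)(3/4) = 1/7; P(data | r = 3) = (4/7)(3/6)(3/5)(2/4) = 3/35; P(data | r = 4) = (3/7)(4/6)(2/5)(1/4) = 1/35; P(data | r = 5) = (2/7)(5/6)(1/5)(0/4) = 0; P(data | r = 6) = (1/7)(6/6)(0/5) = 0.
Multiplying each by its prior: 1/12 · 1/7 = 1/84, 1/3 · 1/7 = 1/21, 1/12 · 3/35 = 1/140, 1/12 · 1/35 = 1/420, 1/6 · 0 = 0, 1/4 · 0 = 0; summing to 29/420.
Dividing through by the total gives posterior P(r = 1 | data) = 5/29, P(r = 2 | data) = 20/29, P(r = 3 | data) = 3/29, P(r = 4 | data) = 1/29, P(r = 5 | data) = 0, P(r = 6 | data) = 0.
So P(blue next | data) = Σ P(blue next | H) P(H | data) = (0)(5/29) + (1/3)(20/29) + (2/3)(3/29) + (1)(1/29) = 1/3.

0.3333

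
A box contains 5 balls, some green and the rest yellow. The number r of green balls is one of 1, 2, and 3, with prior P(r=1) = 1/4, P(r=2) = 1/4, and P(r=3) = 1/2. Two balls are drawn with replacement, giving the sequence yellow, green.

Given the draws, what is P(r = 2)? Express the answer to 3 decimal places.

0.273

The likelihood of the observed sequence under each hypothesis: P(data | r = 1) = (4/5)(1/5) = 4/25; P(data | r = 2) = (3/5)(2/5) = 6/25; P(data | r = 3) = (2/5)(3/5) = 6/25.
The prior-weighted likelihoods are 1/4 · 4/25 = 1/25, 1/4 · 6/25 = 3/50, 1/2 · 6/25 = 3/25; summing to 11/50.
Hence P(r = 2 | data) = (3/50) / (11/50) = 3/11.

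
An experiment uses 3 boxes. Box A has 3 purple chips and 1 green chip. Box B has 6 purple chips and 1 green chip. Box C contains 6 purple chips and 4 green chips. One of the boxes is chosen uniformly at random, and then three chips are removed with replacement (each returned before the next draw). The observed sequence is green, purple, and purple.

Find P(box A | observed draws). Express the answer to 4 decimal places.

Compute the likelihood of the observed sequence for each case: P(data | box A) = (1/4)(3/4)(3/4) = 0.14062; P(data | box B) = (1/7)(6/7)(6/7) = 0.10496; P(data | box C) = (4/10)(6/10)(6/10) = 0.144.
Multiplying each by its prior: 1/3 · 0.14062 = 0.046875, 1/3 · 0.10496 = 0.034985, 1/3 · 0.144 = 0.048; summing to 0.12986.
So P(box A | data) = (0.046875) / (0.12986) = 0.36096.

0.3610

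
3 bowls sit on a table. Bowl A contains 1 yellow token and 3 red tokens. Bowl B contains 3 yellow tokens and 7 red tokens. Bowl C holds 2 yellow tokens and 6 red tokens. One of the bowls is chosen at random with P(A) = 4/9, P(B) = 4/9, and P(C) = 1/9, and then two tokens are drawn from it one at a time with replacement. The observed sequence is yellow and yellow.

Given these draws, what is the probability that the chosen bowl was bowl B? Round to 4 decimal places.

Compute the likelihood of the observed sequence for each case: P(data | bowl A) = (1/4)(1/4) = 0.0625; P(data | bowl B) = (3/10)(3/10) = 0.09; P(data | bowl C) = (2/8)(2/8) = 0.0625.
The prior-weighted likelihoods are 4/9 · 0.0625 = 0.027778, 4/9 · 0.09 = 0.04, 1/9 · 0.0625 = 0.0069444; these sum to 0.074722.
By Bayes' rule, P(bowl B | data) = (0.04) / (0.074722) = 0.53532.

0.5353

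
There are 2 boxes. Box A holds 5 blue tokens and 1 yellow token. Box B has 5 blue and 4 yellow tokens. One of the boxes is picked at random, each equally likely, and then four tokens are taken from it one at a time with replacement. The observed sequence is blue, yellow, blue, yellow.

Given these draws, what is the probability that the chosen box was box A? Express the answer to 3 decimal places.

Compute the likelihood of the observed sequence for each case: P(data | box A) = (5/6)(1/6)(5/6)(1/6) = 0.01929; P(data | box B) = (5/9)(4/9)(5/9)(4/9) = 0.060966.
The prior-weighted likelihoods are 1/2 · 0.01929 = 0.0096451, 1/2 · 0.060966 = 0.030483; with total 0.040128.
Therefore the posterior P(box A | data) = (0.0096451) / (0.040128) = 0.24036.

0.240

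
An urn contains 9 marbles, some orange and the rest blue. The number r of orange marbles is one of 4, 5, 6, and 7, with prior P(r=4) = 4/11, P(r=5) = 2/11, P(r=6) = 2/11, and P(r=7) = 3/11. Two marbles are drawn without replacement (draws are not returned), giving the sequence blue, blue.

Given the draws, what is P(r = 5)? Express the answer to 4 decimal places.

The likelihood of the observed sequence under each hypothesis: P(data | r = 4) = (5/9)(4/8) = 5/18; P(data | r = 5) = (4/9)(3/8) = 1/6; P(data | r = 6) = (3/9)(2/8) = 1/12; P(data | r = 7) = (2/9)(1/8) = 1/36.
Multiplying each by its prior: 4/11 · 5/18 = 10/99, 2/11 · 1/6 = 1/33, 2/11 · 1/12 = 1/66, 3/11 · 1/36 = 1/132; summing to 61/396.
By Bayes' rule, P(r = 5 | data) = (1/33) / (61/396) = 12/61.

0.1967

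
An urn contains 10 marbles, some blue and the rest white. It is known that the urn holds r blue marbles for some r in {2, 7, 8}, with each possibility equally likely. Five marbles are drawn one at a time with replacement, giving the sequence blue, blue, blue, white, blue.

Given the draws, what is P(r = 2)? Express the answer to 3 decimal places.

Under each hypothesis, the probability of the observed sequence is: P(data | r = 2) = (2/10)(2/10)(2/10)(8/10)(2/10) = 0.00128; P(data | r = 7) = (7/10)(7/10)(7/10)(3/10)(7/10) = 0.07203; P(data | r = 8) = (8/10)(8/10)(8/10)(2/10)(8/10) = 0.08192.
Multiplying each by its prior: 1/3 · 0.00128 = 0.00042667, 1/3 · 0.07203 = 0.02401, 1/3 · 0.08192 = 0.027307; summing to 0.051743.
Therefore the posterior P(r = 2 | data) = (0.00042667) / (0.051743) = 0.0082458.

0.008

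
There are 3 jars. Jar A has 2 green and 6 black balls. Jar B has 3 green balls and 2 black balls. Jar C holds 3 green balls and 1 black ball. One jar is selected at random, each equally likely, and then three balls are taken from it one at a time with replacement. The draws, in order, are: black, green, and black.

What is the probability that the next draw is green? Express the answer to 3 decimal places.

0.451

Under each hypothesis, the probability of the observed sequence is: P(data | jar A) = (6/8)(2/8)(6/8) = 0.14062; P(data | jar B) = (2/5)(3/5)(2/5) = 0.096; P(data | jar C) = (1/4)(3/4)(1/4) = 0.046875.
Multiplying each by its prior: 1/3 · 0.14062 = 0.046875, 1/3 · 0.096 = 0.032, 1/3 · 0.046875 = 0.015625; summing to 0.0945.
Normalising, the posterior is P(jar A | data) = 0.49603, P(jar B | data) = 0.33862, P(jar C | data) = 0.16534.
The predictive probability is P(green next | data) = (1/4)(0.49603) + (3/5)(0.33862) + (3/4)(0.16534) = 0.45119.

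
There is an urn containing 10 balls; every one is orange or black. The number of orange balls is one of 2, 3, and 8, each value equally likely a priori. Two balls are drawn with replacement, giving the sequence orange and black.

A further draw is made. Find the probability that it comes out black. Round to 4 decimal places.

For each hypothesis, P(data | H) works out to: P(data | r = 2) = (2/10)(8/10) = 4/25; P(data | r = 3) = (3/10)(7/10) = 21/100; P(data | r = 8) = (8/10)(2/10) = 4/25.
Weighting by the prior gives 1/3 · 4/25 = 4/75, 1/3 · 21/100 = 7/100, 1/3 · 4/25 = 4/75; these sum to 53/300.
Normalising, the posterior is P(r = 2 | data) = 16/53, P(r = 3 | data) = 21/53, P(r = 8 | data) = 16/53.
Averaging over the posterior, P(black next | data) = (4/5)(16/53) + (7/10)(21/53) + (1/5)(16/53) = 307/530.

0.5792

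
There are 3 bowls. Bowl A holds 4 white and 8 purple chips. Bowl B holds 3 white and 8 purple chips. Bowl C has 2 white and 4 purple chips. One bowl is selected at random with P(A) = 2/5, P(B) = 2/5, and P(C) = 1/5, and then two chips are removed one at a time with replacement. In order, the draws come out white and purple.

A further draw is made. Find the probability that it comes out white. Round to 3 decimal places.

0.311

Compute the likelihood of the observed sequence for each case: P(data | bowl A) = (4/12)(8/12) = 0.22222; P(data | bowl B) = (3/11)(8/11) = 0.19835; P(data | bowl C) = (2/6)(4/6) = 0.22222.
Weighting by the prior gives 2/5 · 0.22222 = 0.088889, 2/5 · 0.19835 = 0.079339, 1/5 · 0.22222 = 0.044444; summing to 0.21267.
Dividing through by the total gives posterior P(bowl A | data) = 0.41796, P(bowl B | data) = 0.37306, P(bowl C | data) = 0.20898.
The predictive probability is P(white next | data) = (1/3)(0.41796) + (3/11)(0.37306) + (1/3)(0.20898) = 0.31072.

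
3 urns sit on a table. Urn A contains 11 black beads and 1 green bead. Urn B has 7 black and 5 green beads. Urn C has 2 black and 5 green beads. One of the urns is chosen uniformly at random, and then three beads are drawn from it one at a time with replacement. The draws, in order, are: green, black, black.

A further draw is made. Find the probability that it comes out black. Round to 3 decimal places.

0.605

The likelihood of the observed sequence under each hypothesis: P(data | urn A) = (1/12)(11/12)(11/12) = 0.070023; P(data | urn B) = (5/12)(7/12)(7/12) = 0.14178; P(data | urn C) = (5/7)(2/7)(2/7) = 0.058309.
Weighting by the prior gives 1/3 · 0.070023 = 0.023341, 1/3 · 0.14178 = 0.047261, 1/3 · 0.058309 = 0.019436; with total 0.090038.
Normalising, the posterior is P(urn A | data) = 0.25923, P(urn B | data) = 0.5249, P(urn C | data) = 0.21587.
Averaging over the posterior, P(black next | data) = (11/12)(0.25923) + (7/12)(0.5249) + (2/7)(0.21587) = 0.6055.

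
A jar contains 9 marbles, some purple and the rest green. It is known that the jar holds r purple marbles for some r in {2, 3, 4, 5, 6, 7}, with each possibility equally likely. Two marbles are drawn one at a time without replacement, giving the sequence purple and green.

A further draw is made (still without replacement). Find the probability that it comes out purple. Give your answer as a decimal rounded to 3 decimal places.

0.500

Compute the likelihood of the observed sequence for each case: P(data | r = 2) = (2/9)(7/8) = 7/36; P(data | r = 3) = (3/9)(6/8) = 1/4; P(data | r = 4) = (4/9)(5/8) = 5/18; P(data | r = 5) = (5/9)(4/8) = 5/18; P(data | r = 6) = (6/9)(3/8) = 1/4; P(data | r = 7) = (7/9)(2/8) = 7/36.
The prior-weighted likelihoods are 1/6 · 7/36 = 7/216, 1/6 · 1/4 = 1/24, 1/6 · 5/18 = 5/108, 1/6 · 5/18 = 5/108, 1/6 · 1/4 = 1/24, 1/6 · 7/36 = 7/216; these sum to 13/54.
The posterior is then P(r = 2 | data) = 7/52, P(r = 3 | data) = 9/52, P(r = 4 | data) = 5/26, P(r = 5 | data) = 5/26, P(r = 6 | data) = 9/52, P(r = 7 | data) = 7/52.
The predictive probability is P(purple next | data) = (1/7)(7/52) + (2/7)(9/52) + (3/7)(5/26) + (4/7)(5/26) + (5/7)(9/52) + (6/7)(7/52) = 1/2.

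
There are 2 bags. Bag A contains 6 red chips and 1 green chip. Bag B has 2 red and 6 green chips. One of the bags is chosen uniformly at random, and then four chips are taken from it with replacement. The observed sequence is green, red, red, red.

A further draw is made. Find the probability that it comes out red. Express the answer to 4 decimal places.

0.7872

Compute the likelihood of the observed sequence for each case: P(data | bag A) = (1/7)(6/7)(6/7)(6/7) = 0.089963; P(data | bag B) = (6/8)(2/8)(2/8)(2/8) = 0.011719.
Multiplying each by its prior: 1/2 · 0.089963 = 0.044981, 1/2 · 0.011719 = 0.0058594; with total 0.050841.
Normalising, the posterior is P(bag A | data) = 0.88475, P(bag B | data) = 0.11525.
Averaging over the posterior, P(red next | data) = (6/7)(0.88475) + (1/4)(0.11525) = 0.78717.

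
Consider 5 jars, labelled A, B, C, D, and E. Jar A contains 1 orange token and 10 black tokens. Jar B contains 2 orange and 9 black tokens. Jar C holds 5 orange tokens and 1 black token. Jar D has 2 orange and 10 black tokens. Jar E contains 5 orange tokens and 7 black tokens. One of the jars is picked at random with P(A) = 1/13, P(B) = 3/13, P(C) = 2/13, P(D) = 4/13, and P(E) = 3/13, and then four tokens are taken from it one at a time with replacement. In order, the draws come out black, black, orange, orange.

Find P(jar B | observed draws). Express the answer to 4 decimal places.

0.1813

Under each hypothesis, the probability of the observed sequence is: P(data | jar A) = (10/11)(10/11)(1/11)(1/11) = 0.0068301; P(data | jar B) = (9/11)(9/11)(2/11)(2/11) = 0.02213; P(data | jar C) = (1/6)(1/6)(5/6)(5/6) = 0.01929; P(data | jar D) = (10/12)(10/12)(2/12)(2/12) = 0.01929; P(data | jar E) = (7/12)(7/12)(5/12)(5/12) = 0.059076.
Multiplying each by its prior: 1/13 · 0.0068301 = 0.00052539, 3/13 · 0.02213 = 0.0051068, 2/13 · 0.01929 = 0.0029677, 4/13 · 0.01929 = 0.0059354, 3/13 · 0.059076 = 0.013633; summing to 0.028168.
Hence P(jar B | data) = (0.0051068) / (0.028168) = 0.1813.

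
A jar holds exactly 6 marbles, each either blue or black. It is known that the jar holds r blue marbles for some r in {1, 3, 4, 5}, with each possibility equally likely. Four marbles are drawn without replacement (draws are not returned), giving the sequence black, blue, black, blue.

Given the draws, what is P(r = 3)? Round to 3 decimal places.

0.600

Under each hypothesis, the probability of the observed sequence is: P(data | r = 1) = (5/6)(1/5)(4/4)(0/3) = 0; P(data | r = 3) = (3/6)(3/5)(2/4)(2/3) = 1/10; P(data | r = 4) = (2/6)(4/5)(1/4)(3/3) = 1/15; P(data | r = 5) = (1/6)(5/5)(0/4) = 0.
The prior-weighted likelihoods are 1/4 · 0 = 0, 1/4 · 1/10 = 1/40, 1/4 · 1/15 = 1/60, 1/4 · 0 = 0; summing to 1/24.
Hence P(r = 3 | data) = (1/40) / (1/24) = 3/5.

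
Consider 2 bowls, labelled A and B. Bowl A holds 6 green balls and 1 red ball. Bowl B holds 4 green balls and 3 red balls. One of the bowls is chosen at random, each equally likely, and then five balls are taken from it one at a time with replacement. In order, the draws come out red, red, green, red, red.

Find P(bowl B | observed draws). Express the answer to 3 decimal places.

0.982

Under each hypothesis, the probability of the observed sequence is: P(data | bowl A) = (1/7)(1/7)(6/7)(1/7)(1/7) = 0.00035699; P(data | bowl B) = (3/7)(3/7)(4/7)(3/7)(3/7) = 0.019278.
Multiplying each by its prior: 1/2 · 0.00035699 = 0.0001785, 1/2 · 0.019278 = 0.0096388; these sum to 0.0098173.
By Bayes' rule, P(bowl B | data) = (0.0096388) / (0.0098173) = 0.98182.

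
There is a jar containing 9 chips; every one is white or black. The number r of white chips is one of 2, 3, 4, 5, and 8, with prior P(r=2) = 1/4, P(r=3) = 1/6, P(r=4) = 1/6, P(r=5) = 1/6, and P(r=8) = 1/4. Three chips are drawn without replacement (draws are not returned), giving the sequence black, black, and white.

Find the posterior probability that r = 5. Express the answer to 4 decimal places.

The likelihood of the observed sequence under each hypothesis: P(data | r = 2) = (7/9)(6/8)(2/7) = 1/6; P(data | r = 3) = (6/9)(5/8)(3/7) = 5/28; P(data | r = 4) = (5/9)(4/8)(4/7) = 10/63; P(data | r = 5) = (4/9)(3/8)(5/7) = 5/42; P(data | r = 8) = (1/9)(0/8) = 0.
The prior-weighted likelihoods are 1/4 · 1/6 = 1/24, 1/6 · 5/28 = 5/168, 1/6 · 10/63 = 5/189, 1/6 · 5/42 = 5/252, 1/4 · 0 = 0; these sum to 89/756.
Hence P(r = 5 | data) = (5/252) / (89/756) = 15/89.

0.1685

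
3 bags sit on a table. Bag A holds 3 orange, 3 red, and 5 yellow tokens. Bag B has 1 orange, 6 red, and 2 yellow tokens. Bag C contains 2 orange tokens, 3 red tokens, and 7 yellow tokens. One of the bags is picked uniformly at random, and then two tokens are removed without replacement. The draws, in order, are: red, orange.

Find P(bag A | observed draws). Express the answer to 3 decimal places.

0.388

The likelihood of the observed sequence under each hypothesis: P(data | bag A) = (3/11)(3/10) = 0.081818; P(data | bag B) = (6/9)(1/8) = 0.083333; P(data | bag C) = (3/12)(2/11) = 0.045455.
Multiplying each by its prior: 1/3 · 0.081818 = 0.027273, 1/3 · 0.083333 = 0.027778, 1/3 · 0.045455 = 0.015152; summing to 0.070202.
Therefore the posterior P(bag A | data) = (0.027273) / (0.070202) = 0.38849.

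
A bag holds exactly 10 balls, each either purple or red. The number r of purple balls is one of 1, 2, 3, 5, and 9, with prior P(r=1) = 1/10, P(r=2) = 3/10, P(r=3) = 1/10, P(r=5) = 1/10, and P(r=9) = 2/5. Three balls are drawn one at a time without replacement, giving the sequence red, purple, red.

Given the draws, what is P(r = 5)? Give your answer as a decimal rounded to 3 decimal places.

0.158

Compute the likelihood of the observed sequence for each case: P(data | r = 1) = (9/10)(1/9)(8/8) = 0.1; P(data | r = 2) = (8/10)(2/9)(7/8) = 0.15556; P(data | r = 3) = (7/10)(3/9)(6/8) = 0.175; P(data | r = 5) = (5/10)(5/9)(4/8) = 0.13889; P(data | r = 9) = (1/10)(9/9)(0/8) = 0.
Weighting by the prior gives 1/10 · 0.1 = 0.01, 3/10 · 0.15556 = 0.046667, 1/10 · 0.175 = 0.0175, 1/10 · 0.13889 = 0.013889, 2/5 · 0 = 0; these sum to 0.088056.
Therefore the posterior P(r = 5 | data) = (0.013889) / (0.088056) = 0.15773.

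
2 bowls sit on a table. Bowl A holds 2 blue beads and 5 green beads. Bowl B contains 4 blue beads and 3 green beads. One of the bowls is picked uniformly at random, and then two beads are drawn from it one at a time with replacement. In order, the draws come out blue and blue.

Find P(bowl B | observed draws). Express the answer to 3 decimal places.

0.800

For each hypothesis, P(data | H) works out to: P(data | bowl A) = (2/7)(2/7) = 4/49; P(data | bowl B) = (4/7)(4/7) = 16/49.
Weighting by the prior gives 1/2 · 4/49 = 2/49, 1/2 · 16/49 = 8/49; with total 10/49.
Hence P(bowl B | data) = (8/49) / (10/49) = 4/5.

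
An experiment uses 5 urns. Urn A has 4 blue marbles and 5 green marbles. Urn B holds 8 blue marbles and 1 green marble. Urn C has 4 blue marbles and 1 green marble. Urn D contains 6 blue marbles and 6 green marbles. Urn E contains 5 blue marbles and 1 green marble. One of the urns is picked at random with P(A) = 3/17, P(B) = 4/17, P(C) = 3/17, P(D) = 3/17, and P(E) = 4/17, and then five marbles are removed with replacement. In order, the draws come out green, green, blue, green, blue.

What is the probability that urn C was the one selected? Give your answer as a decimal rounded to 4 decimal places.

0.0674

Compute the likelihood of the observed sequence for each case: P(data | urn A) = (5/9)(5/9)(4/9)(5/9)(4/9) = 0.03387; P(data | urn B) = (1/9)(1/9)(8/9)(1/9)(8/9) = 0.0010838; P(data | urn C) = (1/5)(1/5)(4/5)(1/5)(4/5) = 0.00512; P(data | urn D) = (6/12)(6/12)(6/12)(6/12)(6/12) = 0.03125; P(data | urn E) = (1/6)(1/6)(5/6)(1/6)(5/6) = 0.003215.
The prior-weighted likelihoods are 3/17 · 0.03387 = 0.0059771, 4/17 · 0.0010838 = 0.00025502, 3/17 · 0.00512 = 0.00090353, 3/17 · 0.03125 = 0.0055147, 4/17 · 0.003215 = 0.00075648; with total 0.013407.
Hence P(urn C | data) = (0.00090353) / (0.013407) = 0.067393.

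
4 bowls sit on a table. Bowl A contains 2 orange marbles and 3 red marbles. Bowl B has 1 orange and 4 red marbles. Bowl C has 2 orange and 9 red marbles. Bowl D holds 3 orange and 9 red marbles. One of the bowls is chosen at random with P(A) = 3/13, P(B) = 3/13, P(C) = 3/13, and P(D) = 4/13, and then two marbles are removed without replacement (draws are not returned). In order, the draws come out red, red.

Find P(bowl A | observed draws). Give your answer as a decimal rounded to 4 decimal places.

For each hypothesis, P(data | H) works out to: P(data | bowl A) = (3/5)(2/4) = 0.3; P(data | bowl B) = (4/5)(3/4) = 0.6; P(data | bowl C) = (9/11)(8/10) = 0.65455; P(data | bowl D) = (9/12)(8/11) = 0.54545.
The prior-weighted likelihoods are 3/13 · 0.3 = 0.069231, 3/13 · 0.6 = 0.13846, 3/13 · 0.65455 = 0.15105, 4/13 · 0.54545 = 0.16783; these sum to 0.52657.
Therefore the posterior P(bowl A | data) = (0.069231) / (0.52657) = 0.13147.

0.1315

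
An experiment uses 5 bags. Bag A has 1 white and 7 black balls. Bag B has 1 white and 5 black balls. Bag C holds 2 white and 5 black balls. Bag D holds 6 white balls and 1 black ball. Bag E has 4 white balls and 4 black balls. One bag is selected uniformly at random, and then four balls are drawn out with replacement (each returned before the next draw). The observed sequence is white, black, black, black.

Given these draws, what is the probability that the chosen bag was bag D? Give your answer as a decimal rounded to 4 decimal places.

0.0072

For each hypothesis, P(data | H) works out to: P(data | bag A) = (1/8)(7/8)(7/8)(7/8) = 0.08374; P(data | bag B) = (1/6)(5/6)(5/6)(5/6) = 0.096451; P(data | bag C) = (2/7)(5/7)(5/7)(5/7) = 0.10412; P(data | bag D) = (6/7)(1/7)(1/7)(1/7) = 0.002499; P(data | bag E) = (4/8)(4/8)(4/8)(4/8) = 0.0625.
Multiplying each by its prior: 1/5 · 0.08374 = 0.016748, 1/5 · 0.096451 = 0.01929, 1/5 · 0.10412 = 0.020825, 1/5 · 0.002499 = 0.00049979, 1/5 · 0.0625 = 0.0125; summing to 0.069863.
Hence P(bag D | data) = (0.00049979) / (0.069863) = 0.0071539.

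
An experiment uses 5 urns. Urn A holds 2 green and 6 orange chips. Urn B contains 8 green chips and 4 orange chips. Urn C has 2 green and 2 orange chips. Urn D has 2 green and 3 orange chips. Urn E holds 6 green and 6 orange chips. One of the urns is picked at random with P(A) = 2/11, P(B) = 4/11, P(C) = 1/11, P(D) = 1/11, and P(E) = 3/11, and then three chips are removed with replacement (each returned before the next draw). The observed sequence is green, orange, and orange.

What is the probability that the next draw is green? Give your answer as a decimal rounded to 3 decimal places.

0.471

Under each hypothesis, the probability of the observed sequence is: P(data | urn A) = (2/8)(6/8)(6/8) = 0.14062; P(data | urn B) = (8/12)(4/12)(4/12) = 0.074074; P(data | urn C) = (2/4)(2/4)(2/4) = 0.125; P(data | urn D) = (2/5)(3/5)(3/5) = 0.144; P(data | urn E) = (6/12)(6/12)(6/12) = 0.125.
The prior-weighted likelihoods are 2/11 · 0.14062 = 0.025568, 4/11 · 0.074074 = 0.026936, 1/11 · 0.125 = 0.011364, 1/11 · 0.144 = 0.013091, 3/11 · 0.125 = 0.034091; summing to 0.11105.
The posterior is then P(urn A | data) = 0.23024, P(urn B | data) = 0.24256, P(urn C | data) = 0.10233, P(urn D | data) = 0.11788, P(urn E | data) = 0.30699.
The predictive probability is P(green next | data) = (1/4)(0.23024) + (2/3)(0.24256) + (1/2)(0.10233) + (2/5)(0.11788) + (1/2)(0.30699) = 0.47108.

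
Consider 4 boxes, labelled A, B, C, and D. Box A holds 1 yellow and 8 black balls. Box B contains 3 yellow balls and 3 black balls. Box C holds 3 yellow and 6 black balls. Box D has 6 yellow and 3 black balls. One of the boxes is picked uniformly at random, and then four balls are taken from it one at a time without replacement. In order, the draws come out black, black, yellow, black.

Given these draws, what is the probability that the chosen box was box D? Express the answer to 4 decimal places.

Under each hypothesis, the probability of the observed sequence is: P(data | box A) = (8/9)(7/8)(1/7)(6/6) = 1/9; P(data | box B) = (3/6)(2/5)(3/4)(1/3) = 1/20; P(data | box C) = (6/9)(5/8)(3/7)(4/6) = 5/42; P(data | box D) = (3/9)(2/8)(6/7)(1/6) = 1/84.
The prior-weighted likelihoods are 1/4 · 1/9 = 1/36, 1/4 · 1/20 = 1/80, 1/4 · 5/42 = 5/168, 1/4 · 1/84 = 1/336; summing to 23/315.
By Bayes' rule, P(box D | data) = (1/336) / (23/315) = 15/368.

0.0408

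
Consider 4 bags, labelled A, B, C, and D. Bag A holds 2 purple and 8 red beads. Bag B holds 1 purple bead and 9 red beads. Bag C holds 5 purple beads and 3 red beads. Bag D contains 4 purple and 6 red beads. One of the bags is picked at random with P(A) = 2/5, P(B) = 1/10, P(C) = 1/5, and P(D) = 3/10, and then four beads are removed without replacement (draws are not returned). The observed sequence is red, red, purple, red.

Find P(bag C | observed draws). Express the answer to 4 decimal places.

0.0374

The likelihood of the observed sequence under each hypothesis: P(data | bag A) = (8/10)(7/9)(2/8)(6/7) = 0.13333; P(data | bag B) = (9/10)(8/9)(1/8)(7/7) = 0.1; P(data | bag C) = (3/8)(2/7)(5/6)(1/5) = 0.017857; P(data | bag D) = (6/10)(5/9)(4/8)(4/7) = 0.095238.
Weighting by the prior gives 2/5 · 0.13333 = 0.053333, 1/10 · 0.1 = 0.01, 1/5 · 0.017857 = 0.0035714, 3/10 · 0.095238 = 0.028571; these sum to 0.095476.
Hence P(bag C | data) = (0.0035714) / (0.095476) = 0.037406.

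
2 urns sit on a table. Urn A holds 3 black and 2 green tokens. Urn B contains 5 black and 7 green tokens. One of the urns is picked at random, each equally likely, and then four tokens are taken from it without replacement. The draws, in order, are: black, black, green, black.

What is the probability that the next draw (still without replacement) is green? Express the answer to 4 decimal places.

0.9347

For each hypothesis, P(data | H) works out to: P(data | urn A) = (3/5)(2/4)(2/3)(1/2) = 1/10; P(data | urn B) = (5/12)(4/11)(7/10)(3/9) = 7/198.
Weighting by the prior gives 1/2 · 1/10 = 1/20, 1/2 · 7/198 = 7/396; summing to 67/990.
Normalising, the posterior is P(urn A | data) = 99/134, P(urn B | data) = 35/134.
The predictive probability is P(green next | data) = (1)(99/134) + (3/4)(35/134) = 501/536.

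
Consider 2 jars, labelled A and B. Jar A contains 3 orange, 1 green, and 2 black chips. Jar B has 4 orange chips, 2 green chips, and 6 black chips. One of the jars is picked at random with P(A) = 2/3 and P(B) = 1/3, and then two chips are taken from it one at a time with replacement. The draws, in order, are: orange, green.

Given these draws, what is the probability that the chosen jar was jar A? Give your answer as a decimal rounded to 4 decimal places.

0.7500

The likelihood of the observed sequence under each hypothesis: P(data | jar A) = (3/6)(1/6) = 1/12; P(data | jar B) = (4/12)(2/12) = 1/18.
Multiplying each by its prior: 2/3 · 1/12 = 1/18, 1/3 · 1/18 = 1/54; summing to 2/27.
Hence P(jar A | data) = (1/18) / (2/27) = 3/4.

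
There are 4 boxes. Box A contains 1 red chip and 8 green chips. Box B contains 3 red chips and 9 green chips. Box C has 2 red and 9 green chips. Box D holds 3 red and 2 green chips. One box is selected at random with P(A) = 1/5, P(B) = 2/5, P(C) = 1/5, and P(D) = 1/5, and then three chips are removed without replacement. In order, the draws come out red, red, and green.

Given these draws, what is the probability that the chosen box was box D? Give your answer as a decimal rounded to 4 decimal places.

0.6667

The likelihood of the observed sequence under each hypothesis: P(data | box A) = (1/9)(0/8) = 0; P(data | box B) = (3/12)(2/11)(9/10) = 9/220; P(data | box C) = (2/11)(1/10)(9/9) = 1/55; P(data | box D) = (3/5)(2/4)(2/3) = 1/5.
The prior-weighted likelihoods are 1/5 · 0 = 0, 2/5 · 9/220 = 9/550, 1/5 · 1/55 = 1/275, 1/5 · 1/5 = 1/25; these sum to 3/50.
Therefore the posterior P(box D | data) = (1/25) / (3/50) = 2/3.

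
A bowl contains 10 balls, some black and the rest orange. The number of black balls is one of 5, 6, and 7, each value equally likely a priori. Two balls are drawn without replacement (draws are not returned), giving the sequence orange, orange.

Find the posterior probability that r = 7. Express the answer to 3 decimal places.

For each hypothesis, P(data | H) works out to: P(data | r = 5) = (5/10)(4/9) = 2/9; P(data | r = 6) = (4/10)(3/9) = 2/15; P(data | r = 7) = (3/10)(2/9) = 1/15.
Multiplying each by its prior: 1/3 · 2/9 = 2/27, 1/3 · 2/15 = 2/45, 1/3 · 1/15 = 1/45; these sum to 19/135.
Therefore the posterior P(r = 7 | data) = (1/45) / (19/135) = 3/19.

0.158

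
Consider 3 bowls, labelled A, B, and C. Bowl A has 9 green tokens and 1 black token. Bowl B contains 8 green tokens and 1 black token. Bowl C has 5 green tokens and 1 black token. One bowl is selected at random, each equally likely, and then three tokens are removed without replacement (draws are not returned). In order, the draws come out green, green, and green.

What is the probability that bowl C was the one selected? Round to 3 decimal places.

0.268

For each hypothesis, P(data | H) works out to: P(data | bowl A) = (9/10)(8/9)(7/8) = 7/10; P(data | bowl B) = (8/9)(7/8)(6/7) = 2/3; P(data | bowl C) = (5/6)(4/5)(3/4) = 1/2.
The prior-weighted likelihoods are 1/3 · 7/10 = 7/30, 1/3 · 2/3 = 2/9, 1/3 · 1/2 = 1/6; summing to 28/45.
Hence P(bowl C | data) = (1/6) / (28/45) = 15/56.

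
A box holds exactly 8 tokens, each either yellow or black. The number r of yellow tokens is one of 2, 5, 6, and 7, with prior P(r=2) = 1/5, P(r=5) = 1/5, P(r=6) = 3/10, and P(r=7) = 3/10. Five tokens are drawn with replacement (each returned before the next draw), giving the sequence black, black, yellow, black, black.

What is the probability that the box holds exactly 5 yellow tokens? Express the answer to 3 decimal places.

For each hypothesis, P(data | H) works out to: P(data | r = 2) = (6/8)(6/8)(2/8)(6/8)(6/8) = 0.079102; P(data | r = 5) = (3/8)(3/8)(5/8)(3/8)(3/8) = 0.01236; P(data | r = 6) = (2/8)(2/8)(6/8)(2/8)(2/8) = 0.0029297; P(data | r = 7) = (1/8)(1/8)(7/8)(1/8)(1/8) = 0.00021362.
The prior-weighted likelihoods are 1/5 · 0.079102 = 0.01582, 1/5 · 0.01236 = 0.0024719, 3/10 · 0.0029297 = 0.00087891, 3/10 · 0.00021362 = 6.4087e-05; these sum to 0.019235.
Hence P(r = 5 | data) = (0.0024719) / (0.019235) = 0.12851.

0.129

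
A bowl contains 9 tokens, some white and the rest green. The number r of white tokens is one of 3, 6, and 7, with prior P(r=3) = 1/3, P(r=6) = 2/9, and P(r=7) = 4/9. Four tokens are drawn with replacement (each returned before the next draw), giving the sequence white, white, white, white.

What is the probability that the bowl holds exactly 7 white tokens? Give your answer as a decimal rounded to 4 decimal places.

0.7721

The likelihood of the observed sequence under each hypothesis: P(data | r = 3) = (3/9)(3/9)(3/9)(3/9) = 0.012346; P(data | r = 6) = (6/9)(6/9)(6/9)(6/9) = 0.19753; P(data | r = 7) = (7/9)(7/9)(7/9)(7/9) = 0.36595.
Weighting by the prior gives 1/3 · 0.012346 = 0.0041152, 2/9 · 0.19753 = 0.043896, 4/9 · 0.36595 = 0.16264; with total 0.21066.
So P(r = 7 | data) = (0.16264) / (0.21066) = 0.77209.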